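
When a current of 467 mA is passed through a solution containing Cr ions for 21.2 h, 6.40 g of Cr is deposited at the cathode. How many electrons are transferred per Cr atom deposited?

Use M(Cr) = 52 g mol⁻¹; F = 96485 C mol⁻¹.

3

Q = I·t = 0.4670 A × 76320 s = 35640 C, so n(e⁻) = 35640/96485 = 0.3694 mol.
n(Cr) deposited = 6.40 / 52 = 0.1231 mol.
Electrons per atom = n(e⁻)/n(Cr) = 0.3694 / 0.1231 = 3.00 ≈ 3, so the ion is Cr³⁺.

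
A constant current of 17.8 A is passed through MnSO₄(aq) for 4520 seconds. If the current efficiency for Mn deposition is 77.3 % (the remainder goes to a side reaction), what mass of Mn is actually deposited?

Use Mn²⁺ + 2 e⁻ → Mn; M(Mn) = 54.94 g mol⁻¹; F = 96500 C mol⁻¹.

17.7 g

Q = I·t = 17.80 × 4520.0 = 80460 C.
n(e⁻) = 80460/96500 = 0.8337 mol; theoretically n(Mn) = 0.8337/2 = 0.4169 mol, m_theo = 22.90 g.
At 77.3 % efficiency, m_actual = 0.773 × 22.90 = 17.7 g.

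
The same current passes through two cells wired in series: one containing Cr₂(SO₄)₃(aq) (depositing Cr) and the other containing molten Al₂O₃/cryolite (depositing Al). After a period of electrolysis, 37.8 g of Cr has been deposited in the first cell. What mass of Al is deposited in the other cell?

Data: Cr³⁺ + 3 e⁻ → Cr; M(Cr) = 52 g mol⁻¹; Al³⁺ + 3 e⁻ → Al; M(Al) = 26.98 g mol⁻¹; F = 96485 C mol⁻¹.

n(Cr) = 37.8 / 52 = 0.7269 mol.
Since Cr³⁺ + 3 e⁻ → Cr, n(e⁻) passed = 3 × 0.7269 = 2.181 mol.
Cells in series carry the same charge, so the same 2.181 mol of electrons passes through cell 2.
Al³⁺ + 3 e⁻ → Al, so n(Al) = 2.181 / 3 = 0.7269 mol.
m(Al) = 0.7269 × 26.98 = 19.6 g.

19.6 g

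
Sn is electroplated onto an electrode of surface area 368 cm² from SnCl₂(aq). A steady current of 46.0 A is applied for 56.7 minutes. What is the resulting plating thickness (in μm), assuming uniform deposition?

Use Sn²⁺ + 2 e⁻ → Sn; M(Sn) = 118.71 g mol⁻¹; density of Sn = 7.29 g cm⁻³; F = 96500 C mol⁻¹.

359 μm

Q = I·t = 46.00 × 3402.0 = 156500 C; n(e⁻) = 1.622 mol.
n(Sn) = n(e⁻)/2 = 0.8108 mol, so m = 0.8108 × 118.71 = 96.25 g.
Volume = m/ρ = 96.25 / 7.29 = 13.20 cm³.
Thickness = V/A = 13.20 / 368 = 0.0359 cm = 359 μm.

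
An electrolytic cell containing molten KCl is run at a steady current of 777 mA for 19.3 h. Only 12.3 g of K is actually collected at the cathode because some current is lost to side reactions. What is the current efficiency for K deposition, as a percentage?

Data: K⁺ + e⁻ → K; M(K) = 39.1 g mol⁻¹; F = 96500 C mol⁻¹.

56.2 %

Q = I·t = 0.7770 × 69480 = 53990 C; n(e⁻) = 53990/96500 = 0.5594 mol.
Theoretical n(K) = n(e⁻)/1 = 0.5594 mol, i.e. m_theo = 0.5594 × 39.1 = 21.87 g.
Efficiency = m_actual / m_theo = 12.3 / 21.87 = 56.2 %.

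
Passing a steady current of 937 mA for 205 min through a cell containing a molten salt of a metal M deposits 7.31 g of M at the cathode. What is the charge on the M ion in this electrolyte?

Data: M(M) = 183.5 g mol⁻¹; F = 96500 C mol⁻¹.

Q = I·t = 0.9370 A × 12300 s = 11530 C, so n(e⁻) = 11530/96500 = 0.1194 mol.
n(M) deposited = 7.31 / 183.5 = 0.03984 mol.
Electrons per atom = n(e⁻)/n(M) = 0.1194 / 0.03984 = 3.00 ≈ 3, so the ion is M³⁺.

+3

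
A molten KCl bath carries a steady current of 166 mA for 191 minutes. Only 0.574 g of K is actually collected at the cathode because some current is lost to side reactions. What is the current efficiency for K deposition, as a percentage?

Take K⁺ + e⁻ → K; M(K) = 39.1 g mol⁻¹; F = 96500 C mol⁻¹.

Q = I·t = 0.1660 × 11460 = 1902 C; n(e⁻) = 1902/96500 = 0.01971 mol.
Theoretical n(K) = n(e⁻)/1 = 0.01971 mol, i.e. m_theo = 0.01971 × 39.1 = 0.7708 g.
Efficiency = m_actual / m_theo = 0.574 / 0.7708 = 74.5 %.

74.5 %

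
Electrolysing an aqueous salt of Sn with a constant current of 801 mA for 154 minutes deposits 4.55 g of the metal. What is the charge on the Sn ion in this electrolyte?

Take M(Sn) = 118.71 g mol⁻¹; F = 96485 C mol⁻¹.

Q = I·t = 0.8010 A × 9240.0 s = 7401 C, so n(e⁻) = 7401/96485 = 0.07671 mol.
n(Sn) deposited = 4.55 / 118.71 = 0.03833 mol.
Electrons per atom = n(e⁻)/n(Sn) = 0.07671 / 0.03833 = 2.00 ≈ 2, so the ion is Sn²⁺.

+2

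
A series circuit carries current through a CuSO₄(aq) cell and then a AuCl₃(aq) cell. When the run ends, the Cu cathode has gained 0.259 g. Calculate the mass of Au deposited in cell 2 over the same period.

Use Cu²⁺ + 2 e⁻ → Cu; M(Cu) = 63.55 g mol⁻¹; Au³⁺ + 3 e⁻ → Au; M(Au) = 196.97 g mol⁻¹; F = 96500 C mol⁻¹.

n(Cu) = 0.259 / 63.55 = 0.004076 mol.
Since Cu²⁺ + 2 e⁻ → Cu, n(e⁻) passed = 2 × 0.004076 = 0.008151 mol.
Cells in series carry the same charge, so the same 0.008151 mol of electrons passes through cell 2.
Au³⁺ + 3 e⁻ → Au, so n(Au) = 0.008151 / 3 = 0.002717 mol.
m(Au) = 0.002717 × 196.97 = 0.535 g.

0.535 g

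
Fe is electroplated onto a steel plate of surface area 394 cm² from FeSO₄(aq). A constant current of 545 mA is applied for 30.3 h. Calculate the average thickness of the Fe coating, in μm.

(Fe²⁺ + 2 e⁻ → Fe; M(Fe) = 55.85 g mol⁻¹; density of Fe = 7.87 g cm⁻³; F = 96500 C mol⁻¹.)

Q = I·t = 0.5450 × 109080 = 59450 C; n(e⁻) = 0.6160 mol.
n(Fe) = n(e⁻)/2 = 0.3080 mol, so m = 0.3080 × 55.85 = 17.20 g.
Volume = m/ρ = 17.20 / 7.87 = 2.186 cm³.
Thickness = V/A = 2.186 / 394 = 0.00555 cm = 55.5 μm.

55.5 μm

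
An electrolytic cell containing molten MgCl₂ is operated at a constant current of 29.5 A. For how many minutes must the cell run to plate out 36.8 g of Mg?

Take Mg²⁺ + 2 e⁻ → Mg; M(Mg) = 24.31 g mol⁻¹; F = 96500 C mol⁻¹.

n(Mg) = m/M = 36.8 / 24.31 = 1.514 mol.
Each Mg atom requires 2 electrons, so n(e⁻) = 2 × 1.514 = 3.028 mol.
Q = n(e⁻)·F = 3.028 × 96500 = 292200 C.
t = Q/I = 292200 / 29.50 A = 9904 s = 165 min.

165 min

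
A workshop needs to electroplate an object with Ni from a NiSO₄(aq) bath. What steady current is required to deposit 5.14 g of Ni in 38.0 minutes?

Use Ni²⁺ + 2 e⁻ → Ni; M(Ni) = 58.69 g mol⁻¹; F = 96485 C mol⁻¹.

n(Ni) = 5.14 / 58.69 = 0.08758 mol.
n(e⁻) = 2 × 0.08758 = 0.1752 mol.
Q = n(e⁻)·F = 0.1752 × 96485 = 16900 C.
I = Q/t = 16900 / 2280.0 s = 7.41 A.

7.41 A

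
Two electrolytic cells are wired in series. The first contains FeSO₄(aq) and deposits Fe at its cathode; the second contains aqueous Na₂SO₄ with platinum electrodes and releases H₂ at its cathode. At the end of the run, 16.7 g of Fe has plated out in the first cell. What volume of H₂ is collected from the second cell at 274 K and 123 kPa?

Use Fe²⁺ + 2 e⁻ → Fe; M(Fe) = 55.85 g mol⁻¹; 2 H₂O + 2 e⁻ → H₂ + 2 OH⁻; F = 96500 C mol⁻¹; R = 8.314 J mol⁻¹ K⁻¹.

n(Fe) = 16.7 / 55.85 = 0.2990 mol, so n(e⁻) = 2 × 0.2990 = 0.5980 mol.
The cells are in series, so the same 0.5980 mol of electrons passes through the second cell.
2 H₂O + 2 e⁻ → H₂ + 2 OH⁻ — 2 mol e⁻ per mol H₂, so n(H₂) = 0.5980/2 = 0.2990 mol.
V = nRT/P = (0.2990 × 8.314 × 274) / (123 × 10³) = 0.00554 m³ = 5.54 L.

5.54 L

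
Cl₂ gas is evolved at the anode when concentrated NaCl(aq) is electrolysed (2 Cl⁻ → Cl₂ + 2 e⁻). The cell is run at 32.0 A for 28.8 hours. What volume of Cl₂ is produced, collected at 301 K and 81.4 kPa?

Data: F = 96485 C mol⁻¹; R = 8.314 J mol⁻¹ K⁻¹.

529 L

Q = I·t = 32.00 A × 103680 s = 3318000 C.
n(e⁻) = Q/F = 3318000 / 96485 = 34.39 mol.
2 electrons are transferred per Cl₂ molecule, so n(Cl₂) = 34.39 / 2 = 17.19 mol.
V = nRT/P = (17.19 × 8.314 × 301) / (81.4 × 10³ Pa) = 0.529 m³ = 529 L.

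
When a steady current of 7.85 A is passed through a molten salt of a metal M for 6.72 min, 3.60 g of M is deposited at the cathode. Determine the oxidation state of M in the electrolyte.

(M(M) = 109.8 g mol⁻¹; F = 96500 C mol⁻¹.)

Q = I·t = 7.850 A × 403.20 s = 3165 C, so n(e⁻) = 3165/96500 = 0.03280 mol.
n(M) deposited = 3.60 / 109.8 = 0.03279 mol.
Electrons per atom = n(e⁻)/n(M) = 0.03280 / 0.03279 = 1.00 ≈ 1, so the ion is M⁺.

+1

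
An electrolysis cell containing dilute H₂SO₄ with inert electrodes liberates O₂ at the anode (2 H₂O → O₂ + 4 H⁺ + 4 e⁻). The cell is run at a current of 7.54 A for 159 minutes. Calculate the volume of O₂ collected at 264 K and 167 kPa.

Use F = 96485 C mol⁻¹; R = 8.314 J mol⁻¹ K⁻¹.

2.45 L

Q = I·t = 7.540 A × 9540.0 s = 71930 C.
n(e⁻) = Q/F = 71930 / 96485 = 0.7455 mol.
4 electrons are transferred per O₂ molecule, so n(O₂) = 0.7455 / 4 = 0.1864 mol.
V = nRT/P = (0.1864 × 8.314 × 264) / (167 × 10³ Pa) = 0.00245 m³ = 2.45 L.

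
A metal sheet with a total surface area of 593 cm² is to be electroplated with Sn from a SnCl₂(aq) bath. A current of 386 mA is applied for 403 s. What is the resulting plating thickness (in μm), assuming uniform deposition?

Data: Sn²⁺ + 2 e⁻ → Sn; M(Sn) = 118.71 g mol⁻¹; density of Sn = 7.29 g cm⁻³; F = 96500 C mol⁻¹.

Q = I·t = 0.3860 × 403.00 = 155.6 C; n(e⁻) = 0.001612 mol.
n(Sn) = n(e⁻)/2 = 0.0008060 mol, so m = 0.0008060 × 118.71 = 0.09568 g.
Volume = m/ρ = 0.09568 / 7.29 = 0.01312 cm³.
Thickness = V/A = 0.01312 / 593 = 2.21 × 10⁻⁵ cm = 0.221 μm.

0.221 μm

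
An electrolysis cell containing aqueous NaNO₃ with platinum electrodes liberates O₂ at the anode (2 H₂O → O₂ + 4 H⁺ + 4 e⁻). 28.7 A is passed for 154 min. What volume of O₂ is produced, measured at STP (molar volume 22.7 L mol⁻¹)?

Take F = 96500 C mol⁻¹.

Q = I·t = 28.70 A × 9240.0 s = 265200 C.
n(e⁻) = Q/F = 265200 / 96500 = 2.748 mol.
4 electrons are transferred per O₂ molecule, so n(O₂) = 2.748 / 4 = 0.6870 mol.
V = n × V_m = 0.6870 × 22.7 = 15.6 L.

15.6 L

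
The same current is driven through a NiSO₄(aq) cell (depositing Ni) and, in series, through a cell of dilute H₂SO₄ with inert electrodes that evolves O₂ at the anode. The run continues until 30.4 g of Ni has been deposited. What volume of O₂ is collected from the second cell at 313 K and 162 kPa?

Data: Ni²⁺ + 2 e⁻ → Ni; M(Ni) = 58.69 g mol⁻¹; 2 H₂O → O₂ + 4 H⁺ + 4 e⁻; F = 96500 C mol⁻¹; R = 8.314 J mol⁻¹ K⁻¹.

4.16 L

n(Ni) = 30.4 / 58.69 = 0.5180 mol, so n(e⁻) = 2 × 0.5180 = 1.036 mol.
The cells are in series, so the same 1.036 mol of electrons passes through the second cell.
2 H₂O → O₂ + 4 H⁺ + 4 e⁻ — 4 mol e⁻ per mol O₂, so n(O₂) = 1.036/4 = 0.2590 mol.
V = nRT/P = (0.2590 × 8.314 × 313) / (162 × 10³) = 0.00416 m³ = 4.16 L.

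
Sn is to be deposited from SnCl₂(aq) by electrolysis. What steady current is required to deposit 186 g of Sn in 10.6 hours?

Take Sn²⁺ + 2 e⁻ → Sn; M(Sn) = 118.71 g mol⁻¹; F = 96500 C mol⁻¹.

n(Sn) = 186 / 118.71 = 1.567 mol.
n(e⁻) = 2 × 1.567 = 3.134 mol.
Q = n(e⁻)·F = 3.134 × 96500 = 302400 C.
I = Q/t = 302400 / 38160 s = 7.92 A.

7.92 A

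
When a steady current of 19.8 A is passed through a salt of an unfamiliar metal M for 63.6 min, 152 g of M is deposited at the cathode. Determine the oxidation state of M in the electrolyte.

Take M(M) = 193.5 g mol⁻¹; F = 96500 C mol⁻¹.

+1

Q = I·t = 19.80 A × 3816.0 s = 75560 C, so n(e⁻) = 75560/96500 = 0.7830 mol.
n(M) deposited = 152 / 193.5 = 0.7855 mol.
Electrons per atom = n(e⁻)/n(M) = 0.7830 / 0.7855 = 0.997 ≈ 1, so the ion is M⁺.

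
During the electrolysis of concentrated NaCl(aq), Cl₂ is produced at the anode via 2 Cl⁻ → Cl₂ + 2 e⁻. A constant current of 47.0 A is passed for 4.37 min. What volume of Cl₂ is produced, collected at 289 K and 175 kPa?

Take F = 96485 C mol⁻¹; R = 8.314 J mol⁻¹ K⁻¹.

0.877 L

Q = I·t = 47.00 A × 262.20 s = 12320 C.
n(e⁻) = Q/F = 12320 / 96485 = 0.1277 mol.
2 electrons are transferred per Cl₂ molecule, so n(Cl₂) = 0.1277 / 2 = 0.06386 mol.
V = nRT/P = (0.06386 × 8.314 × 289) / (175 × 10³ Pa) = 8.77 × 10⁻⁴ m³ = 0.877 L.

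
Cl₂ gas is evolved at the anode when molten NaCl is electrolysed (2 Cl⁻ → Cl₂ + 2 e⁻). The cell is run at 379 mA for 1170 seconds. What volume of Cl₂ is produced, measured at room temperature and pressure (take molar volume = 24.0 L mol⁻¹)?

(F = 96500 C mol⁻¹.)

Q = I·t = 0.3790 A × 1170.0 s = 443.4 C.
n(e⁻) = Q/F = 443.4 / 96500 = 0.004595 mol.
2 electrons are transferred per Cl₂ molecule, so n(Cl₂) = 0.004595 / 2 = 0.002298 mol.
V = n × V_m = 0.002298 × 24.0 = 0.0551 L.

0.0551 L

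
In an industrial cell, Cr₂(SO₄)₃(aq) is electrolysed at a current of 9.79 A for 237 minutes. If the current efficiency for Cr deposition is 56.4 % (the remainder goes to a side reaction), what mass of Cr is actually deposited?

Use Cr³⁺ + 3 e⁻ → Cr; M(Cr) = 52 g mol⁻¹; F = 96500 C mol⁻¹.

14.1 g

Q = I·t = 9.790 × 14220 = 139200 C.
n(e⁻) = 139200/96500 = 1.443 mol; theoretically n(Cr) = 1.443/3 = 0.4809 mol, m_theo = 25.01 g.
At 56.4 % efficiency, m_actual = 0.564 × 25.01 = 14.1 g.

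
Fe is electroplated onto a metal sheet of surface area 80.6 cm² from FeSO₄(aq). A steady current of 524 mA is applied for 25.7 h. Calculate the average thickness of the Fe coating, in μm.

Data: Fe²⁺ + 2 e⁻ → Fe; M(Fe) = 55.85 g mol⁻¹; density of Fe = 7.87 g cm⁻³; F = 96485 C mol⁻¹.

221 μm

Q = I·t = 0.5240 × 92520 = 48480 C; n(e⁻) = 0.5025 mol.
n(Fe) = n(e⁻)/2 = 0.2512 mol, so m = 0.2512 × 55.85 = 14.03 g.
Volume = m/ρ = 14.03 / 7.87 = 1.783 cm³.
Thickness = V/A = 1.783 / 80.6 = 0.0221 cm = 221 μm.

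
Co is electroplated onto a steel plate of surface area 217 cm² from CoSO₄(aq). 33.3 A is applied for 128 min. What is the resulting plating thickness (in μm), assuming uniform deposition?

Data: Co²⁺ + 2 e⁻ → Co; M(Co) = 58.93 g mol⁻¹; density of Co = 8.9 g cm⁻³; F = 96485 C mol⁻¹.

Q = I·t = 33.30 × 7680.0 = 255700 C; n(e⁻) = 2.651 mol.
n(Co) = n(e⁻)/2 = 1.325 mol, so m = 1.325 × 58.93 = 78.10 g.
Volume = m/ρ = 78.10 / 8.9 = 8.775 cm³.
Thickness = V/A = 8.775 / 217 = 0.0404 cm = 404 μm.

404 μm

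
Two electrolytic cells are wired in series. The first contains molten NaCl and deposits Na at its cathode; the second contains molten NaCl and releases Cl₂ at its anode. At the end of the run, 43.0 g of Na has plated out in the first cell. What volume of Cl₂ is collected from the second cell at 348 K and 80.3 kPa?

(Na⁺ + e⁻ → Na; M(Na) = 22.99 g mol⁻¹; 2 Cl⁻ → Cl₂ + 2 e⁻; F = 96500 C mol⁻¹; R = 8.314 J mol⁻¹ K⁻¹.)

n(Na) = 43.0 / 22.99 = 1.870 mol, so n(e⁻) = 1 × 1.870 = 1.870 mol.
The cells are in series, so the same 1.870 mol of electrons passes through the second cell.
2 Cl⁻ → Cl₂ + 2 e⁻ — 2 mol e⁻ per mol Cl₂, so n(Cl₂) = 1.870/2 = 0.9352 mol.
V = nRT/P = (0.9352 × 8.314 × 348) / (80.3 × 10³) = 0.0337 m³ = 33.7 L.

33.7 L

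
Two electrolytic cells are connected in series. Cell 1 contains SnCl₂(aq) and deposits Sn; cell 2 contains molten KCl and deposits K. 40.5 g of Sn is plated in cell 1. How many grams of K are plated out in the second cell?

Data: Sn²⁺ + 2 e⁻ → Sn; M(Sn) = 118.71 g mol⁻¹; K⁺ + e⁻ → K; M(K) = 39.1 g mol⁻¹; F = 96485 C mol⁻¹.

26.7 g

n(Sn) = 40.5 / 118.71 = 0.3412 mol.
Since Sn²⁺ + 2 e⁻ → Sn, n(e⁻) passed = 2 × 0.3412 = 0.6823 mol.
Cells in series carry the same charge, so the same 0.6823 mol of electrons passes through cell 2.
K⁺ + e⁻ → K, so n(K) = 0.6823 / 1 = 0.6823 mol.
m(K) = 0.6823 × 39.1 = 26.7 g.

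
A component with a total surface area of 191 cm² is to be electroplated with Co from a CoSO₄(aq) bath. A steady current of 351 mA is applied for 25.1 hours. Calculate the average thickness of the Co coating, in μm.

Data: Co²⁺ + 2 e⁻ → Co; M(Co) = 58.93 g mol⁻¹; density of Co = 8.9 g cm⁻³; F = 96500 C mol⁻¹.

Q = I·t = 0.3510 × 90360 = 31720 C; n(e⁻) = 0.3287 mol.
n(Co) = n(e⁻)/2 = 0.1643 mol, so m = 0.1643 × 58.93 = 9.684 g.
Volume = m/ρ = 9.684 / 8.9 = 1.088 cm³.
Thickness = V/A = 1.088 / 191 = 0.00570 cm = 57.0 μm.

57.0 μm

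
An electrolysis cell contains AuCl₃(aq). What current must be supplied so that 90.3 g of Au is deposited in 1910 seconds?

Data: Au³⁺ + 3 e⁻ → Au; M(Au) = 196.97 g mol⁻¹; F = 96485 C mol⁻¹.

n(Au) = 90.3 / 196.97 = 0.4584 mol.
n(e⁻) = 3 × 0.4584 = 1.375 mol.
Q = n(e⁻)·F = 1.375 × 96485 = 132700 C.
I = Q/t = 132700 / 1910.0 s = 69.5 A.

69.5 A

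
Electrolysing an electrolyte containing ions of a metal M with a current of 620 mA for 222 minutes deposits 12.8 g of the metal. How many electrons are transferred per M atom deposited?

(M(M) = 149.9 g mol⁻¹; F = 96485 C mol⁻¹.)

Q = I·t = 0.6200 A × 13320 s = 8258 C, so n(e⁻) = 8258/96485 = 0.08559 mol.
n(M) deposited = 12.8 / 149.9 = 0.08539 mol.
Electrons per atom = n(e⁻)/n(M) = 0.08559 / 0.08539 = 1.00 ≈ 1, so the ion is M⁺.

1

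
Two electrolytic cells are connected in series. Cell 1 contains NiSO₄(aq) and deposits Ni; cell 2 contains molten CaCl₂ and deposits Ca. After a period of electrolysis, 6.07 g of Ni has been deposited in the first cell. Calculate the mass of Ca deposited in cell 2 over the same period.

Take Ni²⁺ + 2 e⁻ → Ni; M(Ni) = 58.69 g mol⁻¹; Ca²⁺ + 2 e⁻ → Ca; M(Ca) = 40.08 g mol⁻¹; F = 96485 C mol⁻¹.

n(Ni) = 6.07 / 58.69 = 0.1034 mol.
Since Ni²⁺ + 2 e⁻ → Ni, n(e⁻) passed = 2 × 0.1034 = 0.2068 mol.
Cells in series carry the same charge, so the same 0.2068 mol of electrons passes through cell 2.
Ca²⁺ + 2 e⁻ → Ca, so n(Ca) = 0.2068 / 2 = 0.1034 mol.
m(Ca) = 0.1034 × 40.08 = 4.15 g.

4.15 g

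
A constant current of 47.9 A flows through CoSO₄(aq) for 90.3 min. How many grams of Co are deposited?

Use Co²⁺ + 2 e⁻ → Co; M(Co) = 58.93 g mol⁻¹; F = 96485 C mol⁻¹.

Q = I·t = 47.90 A × 5418.0 s = 259500 C.
n(e⁻) = Q/F = 259500 / 96485 = 2.690 mol.
Co²⁺ + 2 e⁻ → Co, so n(Co) = n(e⁻)/2 = 1.345 mol.
m = n·M = 1.345 × 58.93 = 79.3 g.

79.3 g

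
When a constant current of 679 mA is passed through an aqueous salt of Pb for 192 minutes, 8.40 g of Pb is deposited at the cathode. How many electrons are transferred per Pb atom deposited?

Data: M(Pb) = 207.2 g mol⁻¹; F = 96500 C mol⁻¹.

Q = I·t = 0.6790 A × 11520 s = 7822 C, so n(e⁻) = 7822/96500 = 0.08106 mol.
n(Pb) deposited = 8.40 / 207.2 = 0.04054 mol.
Electrons per atom = n(e⁻)/n(Pb) = 0.08106 / 0.04054 = 2.00 ≈ 2, so the ion is Pb²⁺.

2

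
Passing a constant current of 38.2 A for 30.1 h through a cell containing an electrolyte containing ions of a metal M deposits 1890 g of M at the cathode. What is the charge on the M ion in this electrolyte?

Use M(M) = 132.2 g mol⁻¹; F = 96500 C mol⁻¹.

+3

Q = I·t = 38.20 A × 108360 s = 4139000 C, so n(e⁻) = 4139000/96500 = 42.89 mol.
n(M) deposited = 1890 / 132.2 = 14.30 mol.
Electrons per atom = n(e⁻)/n(M) = 42.89 / 14.30 = 3.00 ≈ 3, so the ion is M³⁺.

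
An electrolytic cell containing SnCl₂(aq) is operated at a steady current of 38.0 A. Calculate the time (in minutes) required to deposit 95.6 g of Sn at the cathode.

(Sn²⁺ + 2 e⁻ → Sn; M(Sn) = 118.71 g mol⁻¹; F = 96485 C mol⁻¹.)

68.2 min

n(Sn) = m/M = 95.6 / 118.71 = 0.8053 mol.
Each Sn atom requires 2 electrons, so n(e⁻) = 2 × 0.8053 = 1.611 mol.
Q = n(e⁻)·F = 1.611 × 96485 = 155400 C.
t = Q/I = 155400 / 38.00 A = 4090 s = 68.2 min.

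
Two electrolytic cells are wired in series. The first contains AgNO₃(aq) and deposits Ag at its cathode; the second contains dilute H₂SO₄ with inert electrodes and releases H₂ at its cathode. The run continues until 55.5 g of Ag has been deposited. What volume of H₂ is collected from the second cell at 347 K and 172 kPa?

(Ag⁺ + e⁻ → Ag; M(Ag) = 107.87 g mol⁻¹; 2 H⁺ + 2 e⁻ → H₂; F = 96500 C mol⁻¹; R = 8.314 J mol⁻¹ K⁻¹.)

n(Ag) = 55.5 / 107.87 = 0.5145 mol, so n(e⁻) = 1 × 0.5145 = 0.5145 mol.
The cells are in series, so the same 0.5145 mol of electrons passes through the second cell.
2 H⁺ + 2 e⁻ → H₂ — 2 mol e⁻ per mol H₂, so n(H₂) = 0.5145/2 = 0.2573 mol.
V = nRT/P = (0.2573 × 8.314 × 347) / (172 × 10³) = 0.00431 m³ = 4.31 L.

4.31 L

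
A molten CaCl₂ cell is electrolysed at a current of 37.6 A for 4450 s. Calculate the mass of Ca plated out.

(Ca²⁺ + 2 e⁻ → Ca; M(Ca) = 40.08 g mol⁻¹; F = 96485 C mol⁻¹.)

Q = I·t = 37.60 A × 4450.0 s = 167300 C.
n(e⁻) = Q/F = 167300 / 96485 = 1.734 mol.
Ca²⁺ + 2 e⁻ → Ca, so n(Ca) = n(e⁻)/2 = 0.8671 mol.
m = n·M = 0.8671 × 40.08 = 34.8 g.

34.8 g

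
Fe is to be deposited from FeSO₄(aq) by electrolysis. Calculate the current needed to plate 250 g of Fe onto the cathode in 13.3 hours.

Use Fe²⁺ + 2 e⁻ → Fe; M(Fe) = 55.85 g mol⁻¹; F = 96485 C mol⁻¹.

n(Fe) = 250 / 55.85 = 4.476 mol.
n(e⁻) = 2 × 4.476 = 8.953 mol.
Q = n(e⁻)·F = 8.953 × 96485 = 863800 C.
I = Q/t = 863800 / 47880 s = 18.0 A.

18.0 A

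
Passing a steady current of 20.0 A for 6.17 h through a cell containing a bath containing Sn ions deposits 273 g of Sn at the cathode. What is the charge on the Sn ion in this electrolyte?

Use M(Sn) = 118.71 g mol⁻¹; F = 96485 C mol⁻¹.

Q = I·t = 20.00 A × 22212 s = 444200 C, so n(e⁻) = 444200/96485 = 4.604 mol.
n(Sn) deposited = 273 / 118.71 = 2.300 mol.
Electrons per atom = n(e⁻)/n(Sn) = 4.604 / 2.300 = 2.00 ≈ 2, so the ion is Sn²⁺.

+2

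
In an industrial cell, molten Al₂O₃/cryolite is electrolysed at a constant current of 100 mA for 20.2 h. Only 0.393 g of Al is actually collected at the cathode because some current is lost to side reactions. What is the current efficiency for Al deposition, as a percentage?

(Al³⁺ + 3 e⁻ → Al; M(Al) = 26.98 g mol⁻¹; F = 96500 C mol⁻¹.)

Q = I·t = 0.1000 × 72720 = 7272 C; n(e⁻) = 7272/96500 = 0.07536 mol.
Theoretical n(Al) = n(e⁻)/3 = 0.02512 mol, i.e. m_theo = 0.02512 × 26.98 = 0.6777 g.
Efficiency = m_actual / m_theo = 0.393 / 0.6777 = 58.0 %.

58.0 %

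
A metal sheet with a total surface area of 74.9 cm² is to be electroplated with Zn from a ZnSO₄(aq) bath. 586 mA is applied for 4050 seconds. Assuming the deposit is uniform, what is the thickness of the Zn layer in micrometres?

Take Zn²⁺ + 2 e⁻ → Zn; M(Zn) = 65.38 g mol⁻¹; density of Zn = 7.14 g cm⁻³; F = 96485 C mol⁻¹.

15.0 μm

Q = I·t = 0.5860 × 4050.0 = 2373 C; n(e⁻) = 0.02460 mol.
n(Zn) = n(e⁻)/2 = 0.01230 mol, so m = 0.01230 × 65.38 = 0.8041 g.
Volume = m/ρ = 0.8041 / 7.14 = 0.1126 cm³.
Thickness = V/A = 0.1126 / 74.9 = 0.00150 cm = 15.0 μm.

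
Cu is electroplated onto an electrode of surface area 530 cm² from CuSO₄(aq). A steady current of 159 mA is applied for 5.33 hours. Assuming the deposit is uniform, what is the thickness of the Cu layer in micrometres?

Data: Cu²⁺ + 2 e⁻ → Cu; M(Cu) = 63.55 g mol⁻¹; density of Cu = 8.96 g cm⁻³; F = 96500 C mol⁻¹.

Q = I·t = 0.1590 × 19188 = 3051 C; n(e⁻) = 0.03162 mol.
n(Cu) = n(e⁻)/2 = 0.01581 mol, so m = 0.01581 × 63.55 = 1.005 g.
Volume = m/ρ = 1.005 / 8.96 = 0.1121 cm³.
Thickness = V/A = 0.1121 / 530 = 2.12 × 10⁻⁴ cm = 2.12 μm.

2.12 μm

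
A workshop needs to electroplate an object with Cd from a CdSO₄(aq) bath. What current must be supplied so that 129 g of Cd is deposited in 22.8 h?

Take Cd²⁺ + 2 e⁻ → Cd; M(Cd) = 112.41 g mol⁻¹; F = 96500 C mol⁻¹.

2.70 A

n(Cd) = 129 / 112.41 = 1.148 mol.
n(e⁻) = 2 × 1.148 = 2.295 mol.
Q = n(e⁻)·F = 2.295 × 96500 = 221500 C.
I = Q/t = 221500 / 82080 s = 2.70 A.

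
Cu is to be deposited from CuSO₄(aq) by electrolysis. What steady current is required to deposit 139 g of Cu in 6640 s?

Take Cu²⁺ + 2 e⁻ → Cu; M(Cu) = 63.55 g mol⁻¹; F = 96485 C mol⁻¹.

63.6 A

n(Cu) = 139 / 63.55 = 2.187 mol.
n(e⁻) = 2 × 2.187 = 4.375 mol.
Q = n(e⁻)·F = 4.375 × 96485 = 422100 C.
I = Q/t = 422100 / 6640.0 s = 63.6 A.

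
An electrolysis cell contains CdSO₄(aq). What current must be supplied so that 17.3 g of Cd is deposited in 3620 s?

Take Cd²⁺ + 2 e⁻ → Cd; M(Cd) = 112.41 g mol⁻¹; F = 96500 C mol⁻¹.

8.21 A

n(Cd) = 17.3 / 112.41 = 0.1539 mol.
n(e⁻) = 2 × 0.1539 = 0.3078 mol.
Q = n(e⁻)·F = 0.3078 × 96500 = 29700 C.
I = Q/t = 29700 / 3620.0 s = 8.21 A.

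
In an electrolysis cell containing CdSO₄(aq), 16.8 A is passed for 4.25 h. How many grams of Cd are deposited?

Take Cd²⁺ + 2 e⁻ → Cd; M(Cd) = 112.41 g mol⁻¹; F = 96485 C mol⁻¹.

150 g

Q = I·t = 16.80 A × 15300 s = 257000 C.
n(e⁻) = Q/F = 257000 / 96485 = 2.664 mol.
Cd²⁺ + 2 e⁻ → Cd, so n(Cd) = n(e⁻)/2 = 1.332 mol.
m = n·M = 1.332 × 112.41 = 150 g.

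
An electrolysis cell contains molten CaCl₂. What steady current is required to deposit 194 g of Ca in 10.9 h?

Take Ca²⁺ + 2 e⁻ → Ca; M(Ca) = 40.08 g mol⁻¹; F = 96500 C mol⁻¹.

23.8 A

n(Ca) = 194 / 40.08 = 4.840 mol.
n(e⁻) = 2 × 4.840 = 9.681 mol.
Q = n(e⁻)·F = 9.681 × 96500 = 934200 C.
I = Q/t = 934200 / 39240 s = 23.8 A.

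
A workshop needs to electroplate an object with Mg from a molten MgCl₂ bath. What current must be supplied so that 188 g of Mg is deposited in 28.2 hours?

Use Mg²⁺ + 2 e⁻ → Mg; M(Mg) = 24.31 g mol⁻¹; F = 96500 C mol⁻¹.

14.7 A

n(Mg) = 188 / 24.31 = 7.733 mol.
n(e⁻) = 2 × 7.733 = 15.47 mol.
Q = n(e⁻)·F = 15.47 × 96500 = 1493000 C.
I = Q/t = 1493000 / 101520 s = 14.7 A.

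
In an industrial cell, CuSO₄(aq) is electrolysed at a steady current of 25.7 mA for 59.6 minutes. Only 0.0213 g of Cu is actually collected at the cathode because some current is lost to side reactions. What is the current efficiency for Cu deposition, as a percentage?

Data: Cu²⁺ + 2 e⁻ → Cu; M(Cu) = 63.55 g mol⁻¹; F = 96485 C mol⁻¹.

Q = I·t = 0.02570 × 3576.0 = 91.90 C; n(e⁻) = 91.90/96485 = 0.0009525 mol.
Theoretical n(Cu) = n(e⁻)/2 = 0.0004763 mol, i.e. m_theo = 0.0004763 × 63.55 = 0.03027 g.
Efficiency = m_actual / m_theo = 0.0213 / 0.03027 = 70.4 %.

70.4 %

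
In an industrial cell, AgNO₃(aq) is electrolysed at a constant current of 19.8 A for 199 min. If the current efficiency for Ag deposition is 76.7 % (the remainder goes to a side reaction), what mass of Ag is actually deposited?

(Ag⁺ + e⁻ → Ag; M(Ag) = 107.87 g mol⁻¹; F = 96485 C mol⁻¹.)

Q = I·t = 19.80 × 11940 = 236400 C.
n(e⁻) = 236400/96485 = 2.450 mol; theoretically n(Ag) = 2.450/1 = 2.450 mol, m_theo = 264.3 g.
At 76.7 % efficiency, m_actual = 0.767 × 264.3 = 203 g.

203 g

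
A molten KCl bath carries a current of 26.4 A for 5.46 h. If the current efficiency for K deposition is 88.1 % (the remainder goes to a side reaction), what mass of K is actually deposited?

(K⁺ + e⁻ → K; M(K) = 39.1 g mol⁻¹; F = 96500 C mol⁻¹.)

185 g

Q = I·t = 26.40 × 19656 = 518900 C.
n(e⁻) = 518900/96500 = 5.377 mol; theoretically n(K) = 5.377/1 = 5.377 mol, m_theo = 210.3 g.
At 88.1 % efficiency, m_actual = 0.881 × 210.3 = 185 g.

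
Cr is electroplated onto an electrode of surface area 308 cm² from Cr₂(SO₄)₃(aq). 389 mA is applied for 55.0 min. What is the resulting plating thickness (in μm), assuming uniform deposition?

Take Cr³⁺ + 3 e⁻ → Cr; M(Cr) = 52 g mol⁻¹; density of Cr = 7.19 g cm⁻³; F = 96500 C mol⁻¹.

Q = I·t = 0.3890 × 3300.0 = 1284 C; n(e⁻) = 0.01330 mol.
n(Cr) = n(e⁻)/3 = 0.004434 mol, so m = 0.004434 × 52 = 0.2306 g.
Volume = m/ρ = 0.2306 / 7.19 = 0.03207 cm³.
Thickness = V/A = 0.03207 / 308 = 1.04 × 10⁻⁴ cm = 1.04 μm.

1.04 μm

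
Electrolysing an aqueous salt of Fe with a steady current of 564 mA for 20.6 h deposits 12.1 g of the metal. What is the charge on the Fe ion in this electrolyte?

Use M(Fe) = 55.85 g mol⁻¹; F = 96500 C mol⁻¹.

Q = I·t = 0.5640 A × 74160 s = 41830 C, so n(e⁻) = 41830/96500 = 0.4334 mol.
n(Fe) deposited = 12.1 / 55.85 = 0.2167 mol.
Electrons per atom = n(e⁻)/n(Fe) = 0.4334 / 0.2167 = 2.00 ≈ 2, so the ion is Fe²⁺.

+2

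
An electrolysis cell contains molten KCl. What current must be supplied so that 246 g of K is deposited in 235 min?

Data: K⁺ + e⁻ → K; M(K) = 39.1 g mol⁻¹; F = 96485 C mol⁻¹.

n(K) = 246 / 39.1 = 6.292 mol.
n(e⁻) = 1 × 6.292 = 6.292 mol.
Q = n(e⁻)·F = 6.292 × 96485 = 607000 C.
I = Q/t = 607000 / 14100 s = 43.1 A.

43.1 A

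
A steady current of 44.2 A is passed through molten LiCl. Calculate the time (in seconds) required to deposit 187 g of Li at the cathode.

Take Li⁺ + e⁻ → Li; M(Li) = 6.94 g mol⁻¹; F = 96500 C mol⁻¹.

n(Li) = m/M = 187 / 6.94 = 26.95 mol.
Each Li atom requires 1 electron, so n(e⁻) = 1 × 26.95 = 26.95 mol.
Q = n(e⁻)·F = 26.95 × 96500 = 2600000 C.
t = Q/I = 2600000 / 44.20 A = 58830 s.

58800 s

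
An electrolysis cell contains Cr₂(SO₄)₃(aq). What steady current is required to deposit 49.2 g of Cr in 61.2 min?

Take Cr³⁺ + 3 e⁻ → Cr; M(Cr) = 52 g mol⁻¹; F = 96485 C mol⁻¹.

n(Cr) = 49.2 / 52 = 0.9462 mol.
n(e⁻) = 3 × 0.9462 = 2.838 mol.
Q = n(e⁻)·F = 2.838 × 96485 = 273900 C.
I = Q/t = 273900 / 3672.0 s = 74.6 A.

74.6 A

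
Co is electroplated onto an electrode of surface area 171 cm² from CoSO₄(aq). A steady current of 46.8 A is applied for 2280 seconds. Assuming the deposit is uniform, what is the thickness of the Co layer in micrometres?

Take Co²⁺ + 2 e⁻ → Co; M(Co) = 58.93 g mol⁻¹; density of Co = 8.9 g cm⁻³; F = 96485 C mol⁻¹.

214 μm

Q = I·t = 46.80 × 2280.0 = 106700 C; n(e⁻) = 1.106 mol.
n(Co) = n(e⁻)/2 = 0.5530 mol, so m = 0.5530 × 58.93 = 32.59 g.
Volume = m/ρ = 32.59 / 8.9 = 3.661 cm³.
Thickness = V/A = 3.661 / 171 = 0.0214 cm = 214 μm.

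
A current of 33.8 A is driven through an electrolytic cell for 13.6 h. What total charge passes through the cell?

Q = I·t = 33.80 A × 48960 s = 1.65 × 10⁶ C.

1.65 × 10⁶ C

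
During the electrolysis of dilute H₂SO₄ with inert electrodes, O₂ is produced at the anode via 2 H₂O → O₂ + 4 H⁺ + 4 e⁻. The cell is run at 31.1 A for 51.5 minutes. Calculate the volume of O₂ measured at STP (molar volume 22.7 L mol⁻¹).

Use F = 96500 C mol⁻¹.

5.65 L

Q = I·t = 31.10 A × 3090.0 s = 96100 C.
n(e⁻) = Q/F = 96100 / 96500 = 0.9958 mol.
4 electrons are transferred per O₂ molecule, so n(O₂) = 0.9958 / 4 = 0.2490 mol.
V = n × V_m = 0.2490 × 22.7 = 5.65 L.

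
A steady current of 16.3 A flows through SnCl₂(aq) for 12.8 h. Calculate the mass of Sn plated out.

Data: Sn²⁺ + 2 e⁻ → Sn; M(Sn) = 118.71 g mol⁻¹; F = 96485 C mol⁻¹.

462 g

Q = I·t = 16.30 A × 46080 s = 751100 C.
n(e⁻) = Q/F = 751100 / 96485 = 7.785 mol.
Sn²⁺ + 2 e⁻ → Sn, so n(Sn) = n(e⁻)/2 = 3.892 mol.
m = n·M = 3.892 × 118.71 = 462 g.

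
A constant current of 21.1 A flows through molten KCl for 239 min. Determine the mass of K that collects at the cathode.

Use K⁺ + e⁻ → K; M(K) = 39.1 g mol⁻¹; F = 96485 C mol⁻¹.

123 g

Q = I·t = 21.10 A × 14340 s = 302600 C.
n(e⁻) = Q/F = 302600 / 96485 = 3.136 mol.
K⁺ + e⁻ → K, so n(K) = n(e⁻)/1 = 3.136 mol.
m = n·M = 3.136 × 39.1 = 123 g.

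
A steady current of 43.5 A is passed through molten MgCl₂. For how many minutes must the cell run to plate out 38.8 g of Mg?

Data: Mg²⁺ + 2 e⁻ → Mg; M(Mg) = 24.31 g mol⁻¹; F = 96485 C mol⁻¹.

n(Mg) = m/M = 38.8 / 24.31 = 1.596 mol.
Each Mg atom requires 2 electrons, so n(e⁻) = 2 × 1.596 = 3.192 mol.
Q = n(e⁻)·F = 3.192 × 96485 = 308000 C.
t = Q/I = 308000 / 43.50 A = 7080 s = 118 min.

118 min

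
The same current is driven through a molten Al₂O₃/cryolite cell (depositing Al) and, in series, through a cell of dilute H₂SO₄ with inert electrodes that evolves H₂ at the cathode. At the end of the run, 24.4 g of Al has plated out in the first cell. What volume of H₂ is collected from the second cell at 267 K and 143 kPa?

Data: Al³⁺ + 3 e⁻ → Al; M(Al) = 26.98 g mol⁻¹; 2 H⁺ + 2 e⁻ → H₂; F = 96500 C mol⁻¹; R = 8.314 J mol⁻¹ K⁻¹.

n(Al) = 24.4 / 26.98 = 0.9044 mol, so n(e⁻) = 3 × 0.9044 = 2.713 mol.
The cells are in series, so the same 2.713 mol of electrons passes through the second cell.
2 H⁺ + 2 e⁻ → H₂ — 2 mol e⁻ per mol H₂, so n(H₂) = 2.713/2 = 1.357 mol.
V = nRT/P = (1.357 × 8.314 × 267) / (143 × 10³) = 0.0211 m³ = 21.1 L.

21.1 L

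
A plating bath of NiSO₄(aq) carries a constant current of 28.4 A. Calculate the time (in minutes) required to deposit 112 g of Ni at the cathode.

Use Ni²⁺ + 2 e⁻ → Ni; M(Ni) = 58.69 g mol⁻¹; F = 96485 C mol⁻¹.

n(Ni) = m/M = 112 / 58.69 = 1.908 mol.
Each Ni atom requires 2 electrons, so n(e⁻) = 2 × 1.908 = 3.817 mol.
Q = n(e⁻)·F = 3.817 × 96485 = 368300 C.
t = Q/I = 368300 / 28.40 A = 12970 s = 216 min.

216 min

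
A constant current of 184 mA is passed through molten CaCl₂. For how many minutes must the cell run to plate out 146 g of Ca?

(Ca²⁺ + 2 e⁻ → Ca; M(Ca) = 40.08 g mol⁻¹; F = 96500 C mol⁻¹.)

63700 min

n(Ca) = m/M = 146 / 40.08 = 3.643 mol.
Each Ca atom requires 2 electrons, so n(e⁻) = 2 × 3.643 = 7.285 mol.
Q = n(e⁻)·F = 7.285 × 96500 = 703000 C.
t = Q/I = 703000 / 0.1840 A = 3821000 s = 63700 min.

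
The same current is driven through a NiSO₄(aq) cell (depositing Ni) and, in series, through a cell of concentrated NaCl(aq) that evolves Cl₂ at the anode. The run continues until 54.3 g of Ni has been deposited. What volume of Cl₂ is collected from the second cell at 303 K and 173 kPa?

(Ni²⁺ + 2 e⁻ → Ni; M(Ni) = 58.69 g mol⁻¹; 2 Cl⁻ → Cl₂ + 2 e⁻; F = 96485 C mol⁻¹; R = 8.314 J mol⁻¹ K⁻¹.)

13.5 L

n(Ni) = 54.3 / 58.69 = 0.9252 mol, so n(e⁻) = 2 × 0.9252 = 1.850 mol.
The cells are in series, so the same 1.850 mol of electrons passes through the second cell.
2 Cl⁻ → Cl₂ + 2 e⁻ — 2 mol e⁻ per mol Cl₂, so n(Cl₂) = 1.850/2 = 0.9252 mol.
V = nRT/P = (0.9252 × 8.314 × 303) / (173 × 10³) = 0.0135 m³ = 13.5 L.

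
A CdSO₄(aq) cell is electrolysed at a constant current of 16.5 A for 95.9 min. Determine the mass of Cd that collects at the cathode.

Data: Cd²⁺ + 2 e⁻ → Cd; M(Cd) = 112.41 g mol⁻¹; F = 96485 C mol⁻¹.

Q = I·t = 16.50 A × 5754.0 s = 94940 C.
n(e⁻) = Q/F = 94940 / 96485 = 0.9840 mol.
Cd²⁺ + 2 e⁻ → Cd, so n(Cd) = n(e⁻)/2 = 0.4920 mol.
m = n·M = 0.4920 × 112.41 = 55.3 g.

55.3 g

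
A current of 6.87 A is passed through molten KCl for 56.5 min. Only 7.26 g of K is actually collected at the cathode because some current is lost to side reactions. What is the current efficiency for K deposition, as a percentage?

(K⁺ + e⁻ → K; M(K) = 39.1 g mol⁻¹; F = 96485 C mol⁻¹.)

Q = I·t = 6.870 × 3390.0 = 23290 C; n(e⁻) = 23290/96485 = 0.2414 mol.
Theoretical n(K) = n(e⁻)/1 = 0.2414 mol, i.e. m_theo = 0.2414 × 39.1 = 9.438 g.
Efficiency = m_actual / m_theo = 7.26 / 9.438 = 76.9 %.

76.9 %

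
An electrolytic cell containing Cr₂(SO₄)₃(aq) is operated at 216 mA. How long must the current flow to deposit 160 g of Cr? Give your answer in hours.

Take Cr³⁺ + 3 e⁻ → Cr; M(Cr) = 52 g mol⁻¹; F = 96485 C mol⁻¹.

1150 h

n(Cr) = m/M = 160 / 52 = 3.077 mol.
Each Cr atom requires 3 electrons, so n(e⁻) = 3 × 3.077 = 9.231 mol.
Q = n(e⁻)·F = 9.231 × 96485 = 890600 C.
t = Q/I = 890600 / 0.2160 A = 4123000 s = 1150 h.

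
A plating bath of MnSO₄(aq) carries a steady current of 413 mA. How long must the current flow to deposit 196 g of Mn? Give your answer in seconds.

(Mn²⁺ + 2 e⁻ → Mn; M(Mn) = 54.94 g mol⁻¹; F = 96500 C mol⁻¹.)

n(Mn) = m/M = 196 / 54.94 = 3.568 mol.
Each Mn atom requires 2 electrons, so n(e⁻) = 2 × 3.568 = 7.135 mol.
Q = n(e⁻)·F = 7.135 × 96500 = 688500 C.
t = Q/I = 688500 / 0.4130 A = 1667000 s.

1.67 × 10⁶ s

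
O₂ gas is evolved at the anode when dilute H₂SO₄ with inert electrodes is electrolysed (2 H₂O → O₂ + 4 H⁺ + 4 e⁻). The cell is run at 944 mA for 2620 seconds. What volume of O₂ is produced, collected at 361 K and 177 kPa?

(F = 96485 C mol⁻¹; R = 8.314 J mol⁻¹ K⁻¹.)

Q = I·t = 0.9440 A × 2620.0 s = 2473 C.
n(e⁻) = Q/F = 2473 / 96485 = 0.02563 mol.
4 electrons are transferred per O₂ molecule, so n(O₂) = 0.02563 / 4 = 0.006408 mol.
V = nRT/P = (0.006408 × 8.314 × 361) / (177 × 10³ Pa) = 1.09 × 10⁻⁴ m³ = 0.109 L.

0.109 L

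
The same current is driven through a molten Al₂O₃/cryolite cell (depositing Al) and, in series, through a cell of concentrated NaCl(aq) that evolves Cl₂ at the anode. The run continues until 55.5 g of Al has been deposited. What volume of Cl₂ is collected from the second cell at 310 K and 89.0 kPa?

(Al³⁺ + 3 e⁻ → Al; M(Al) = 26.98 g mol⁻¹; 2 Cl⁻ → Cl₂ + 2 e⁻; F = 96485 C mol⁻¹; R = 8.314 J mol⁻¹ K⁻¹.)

n(Al) = 55.5 / 26.98 = 2.057 mol, so n(e⁻) = 3 × 2.057 = 6.171 mol.
The cells are in series, so the same 6.171 mol of electrons passes through the second cell.
2 Cl⁻ → Cl₂ + 2 e⁻ — 2 mol e⁻ per mol Cl₂, so n(Cl₂) = 6.171/2 = 3.086 mol.
V = nRT/P = (3.086 × 8.314 × 310) / (89.0 × 10³) = 0.0894 m³ = 89.4 L.

89.4 L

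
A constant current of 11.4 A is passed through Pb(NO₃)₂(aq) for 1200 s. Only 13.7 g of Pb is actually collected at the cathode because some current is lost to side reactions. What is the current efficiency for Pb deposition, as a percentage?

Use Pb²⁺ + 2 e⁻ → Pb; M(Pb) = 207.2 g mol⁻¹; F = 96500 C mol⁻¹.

Q = I·t = 11.40 × 1200.0 = 13680 C; n(e⁻) = 13680/96500 = 0.1418 mol.
Theoretical n(Pb) = n(e⁻)/2 = 0.07088 mol, i.e. m_theo = 0.07088 × 207.2 = 14.69 g.
Efficiency = m_actual / m_theo = 13.7 / 14.69 = 93.3 %.

93.3 %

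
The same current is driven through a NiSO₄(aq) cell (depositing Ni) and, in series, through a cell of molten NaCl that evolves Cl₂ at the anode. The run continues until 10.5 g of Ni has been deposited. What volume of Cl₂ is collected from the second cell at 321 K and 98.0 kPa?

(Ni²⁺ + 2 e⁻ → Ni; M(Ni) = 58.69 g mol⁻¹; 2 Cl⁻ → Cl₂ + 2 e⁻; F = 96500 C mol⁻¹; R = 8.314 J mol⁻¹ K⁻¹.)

n(Ni) = 10.5 / 58.69 = 0.1789 mol, so n(e⁻) = 2 × 0.1789 = 0.3578 mol.
The cells are in series, so the same 0.3578 mol of electrons passes through the second cell.
2 Cl⁻ → Cl₂ + 2 e⁻ — 2 mol e⁻ per mol Cl₂, so n(Cl₂) = 0.3578/2 = 0.1789 mol.
V = nRT/P = (0.1789 × 8.314 × 321) / (98.0 × 10³) = 0.00487 m³ = 4.87 L.

4.87 L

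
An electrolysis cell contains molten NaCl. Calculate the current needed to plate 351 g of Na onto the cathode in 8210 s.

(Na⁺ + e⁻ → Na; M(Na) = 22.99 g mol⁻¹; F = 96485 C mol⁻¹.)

n(Na) = 351 / 22.99 = 15.27 mol.
n(e⁻) = 1 × 15.27 = 15.27 mol.
Q = n(e⁻)·F = 15.27 × 96485 = 1473000 C.
I = Q/t = 1473000 / 8210.0 s = 179 A.

179 A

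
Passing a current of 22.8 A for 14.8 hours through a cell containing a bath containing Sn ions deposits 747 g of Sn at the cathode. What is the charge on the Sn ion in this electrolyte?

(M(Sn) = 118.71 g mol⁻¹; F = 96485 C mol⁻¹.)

Q = I·t = 22.80 A × 53280 s = 1215000 C, so n(e⁻) = 1215000/96485 = 12.59 mol.
n(Sn) deposited = 747 / 118.71 = 6.293 mol.
Electrons per atom = n(e⁻)/n(Sn) = 12.59 / 6.293 = 2.00 ≈ 2, so the ion is Sn²⁺.

+2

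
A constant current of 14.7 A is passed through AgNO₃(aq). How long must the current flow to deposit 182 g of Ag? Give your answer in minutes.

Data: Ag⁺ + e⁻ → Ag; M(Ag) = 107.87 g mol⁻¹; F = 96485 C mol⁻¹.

185 min

n(Ag) = m/M = 182 / 107.87 = 1.687 mol.
Each Ag atom requires 1 electron, so n(e⁻) = 1 × 1.687 = 1.687 mol.
Q = n(e⁻)·F = 1.687 × 96485 = 162800 C.
t = Q/I = 162800 / 14.70 A = 11070 s = 185 min.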